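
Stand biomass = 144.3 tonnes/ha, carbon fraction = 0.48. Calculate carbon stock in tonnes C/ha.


Formula: Carbon Stock = Biomass * Carbon Fraction
C = 144.3 t/ha * 0.48
C = 69.3 t C/ha

69.3


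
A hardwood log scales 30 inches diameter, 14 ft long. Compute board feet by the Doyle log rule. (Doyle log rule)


Doyle: BF = (D - 4)^2 * L / 16
Adjusted diameter = 30 - 4 = 26 in
(D-4)^2 = 26^2 = 676
BF = 676 * 14 / 16 = 592 BF

592


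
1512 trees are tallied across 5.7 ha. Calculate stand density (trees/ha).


Formula: Stand Density = N_trees / Area_ha
Density = 1512 trees / 5.7 ha
Density = 265 trees/ha

265


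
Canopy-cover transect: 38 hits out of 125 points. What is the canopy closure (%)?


Formula: Canopy closure = covered points / total points * 100
Closure = 38 / 125 * 100
Closure = 0.304 * 100 = 30.4%

30.4


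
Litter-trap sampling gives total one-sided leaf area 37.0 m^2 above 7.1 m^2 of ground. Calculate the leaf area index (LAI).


Formula: LAI = total leaf area / ground area  (dimensionless)
LAI = 37.0 m^2 / 7.1 m^2
LAI = 5.21

5.21


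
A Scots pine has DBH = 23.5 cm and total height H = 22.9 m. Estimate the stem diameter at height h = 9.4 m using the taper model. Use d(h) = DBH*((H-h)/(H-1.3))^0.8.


Taper: d(h) = DBH * ((H - h) / (H - 1.3))^0.8
Numerator = H - h = 22.9 - 9.4 = 13.5 m
Denominator = H - 1.3 = 22.9 - 1.3 = 21.6 m
Ratio = 13.5 / 21.6 = 0.625
d = 23.5 * 0.625^0.8 = 16.1 cm

16.1


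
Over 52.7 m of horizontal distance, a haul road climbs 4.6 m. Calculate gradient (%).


Formula: Gradient = rise / run * 100
Gradient = 4.6 / 52.7 * 100 = 8.7%

8.7


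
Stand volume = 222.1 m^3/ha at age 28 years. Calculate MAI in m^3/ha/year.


Formula: MAI = Total Volume / Stand Age
MAI = 222.1 m^3/ha / 28 years
MAI = 7.93 m^3/ha/year

7.93


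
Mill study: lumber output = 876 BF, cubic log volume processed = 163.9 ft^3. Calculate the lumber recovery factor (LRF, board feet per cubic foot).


Formula: LRF = Lumber Output (BF) / Log Input (ft^3)
LRF = 876 BF / 163.9 ft^3
LRF = 5.34 BF/ft^3

5.34


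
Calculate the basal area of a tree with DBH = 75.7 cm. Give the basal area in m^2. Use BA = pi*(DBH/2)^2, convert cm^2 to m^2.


Formula: BA = pi * (DBH/2)^2 / 10000  (cm^2 to m^2)
Radius = DBH/2 = 75.7/2 = 37.85 cm
BA = pi * 37.85^2 / 10000
   = 4500.7163 cm^2 / 10000
   = 0.4501 m^2

0.4501


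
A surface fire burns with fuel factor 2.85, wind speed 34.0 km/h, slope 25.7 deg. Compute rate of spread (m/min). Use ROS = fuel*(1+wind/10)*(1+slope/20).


Formula: ROS = fuel * (1 + wind/10) * (1 + slope/20)
Wind factor = 1 + 34.0/10 = 4.4
Slope factor = 1 + 25.7/20 = 2.285
ROS = 2.85 * 4.4 * 2.285 = 28.65 m/min

28.65


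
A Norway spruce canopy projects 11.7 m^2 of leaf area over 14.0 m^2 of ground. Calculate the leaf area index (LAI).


Formula: LAI = total leaf area / ground area  (dimensionless)
LAI = 11.7 m^2 / 14.0 m^2
LAI = 0.84

0.84


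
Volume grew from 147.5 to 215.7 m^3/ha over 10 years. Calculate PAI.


Formula: PAI = (V_T2 - V_T1) / (T2 - T1)
Volume increment = 215.7 - 147.5 = 68.2 m^3/ha
PAI = 68.2 / 10 = 6.82 m^3/ha/year

6.82


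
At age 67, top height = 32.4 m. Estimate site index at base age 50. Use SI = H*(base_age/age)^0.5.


Formula: SI = H_dom * (base_age / age)^0.5
Age ratio = 50 / 67 = 0.74627
sqrt(age_ratio) = 0.86387
SI = 32.4 * 0.86387 = 28.0 m

28.0


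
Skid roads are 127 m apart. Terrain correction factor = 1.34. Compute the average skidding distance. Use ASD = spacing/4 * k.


Formula: ASD = (spacing / 4) * correction
Uncorrected distance = spacing / 4 = 127 / 4 = 31.75 m
ASD = 31.75 * 1.34 = 43 m

43


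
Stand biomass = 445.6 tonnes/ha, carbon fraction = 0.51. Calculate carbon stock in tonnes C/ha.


Formula: Carbon Stock = Biomass * Carbon Fraction
C = 445.6 t/ha * 0.51
C = 227.3 t C/ha

227.3


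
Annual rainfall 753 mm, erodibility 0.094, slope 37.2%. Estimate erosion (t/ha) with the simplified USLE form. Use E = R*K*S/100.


Formula: E = R * K * S / 100  (simplified USLE)
R * K = 753 * 0.094 = 70.782
E = 70.782 * 37.2 / 100 = 26.33 t/ha

26.33


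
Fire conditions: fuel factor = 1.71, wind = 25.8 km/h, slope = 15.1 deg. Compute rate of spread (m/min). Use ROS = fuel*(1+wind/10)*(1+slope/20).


Formula: ROS = fuel * (1 + wind/10) * (1 + slope/20)
Wind factor = 1 + 25.8/10 = 3.58
Slope factor = 1 + 15.1/20 = 1.755
ROS = 1.71 * 3.58 * 1.755 = 10.74 m/min

10.74


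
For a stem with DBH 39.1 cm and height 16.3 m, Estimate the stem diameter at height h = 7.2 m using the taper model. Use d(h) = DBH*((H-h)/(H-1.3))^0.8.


Taper: d(h) = DBH * ((H - h) / (H - 1.3))^0.8
Numerator = H - h = 16.3 - 7.2 = 9.1 m
Denominator = H - 1.3 = 16.3 - 1.3 = 15.0 m
Ratio = 9.1 / 15.0 = 0.60667
d = 39.1 * 0.60667^0.8 = 26.2 cm

26.2


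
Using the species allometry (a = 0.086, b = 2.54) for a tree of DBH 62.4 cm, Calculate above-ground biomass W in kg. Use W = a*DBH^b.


Formula: W = a * DBH^b  (allometric power law)
DBH^b = 62.4^2.54 = 36288.4867
W = 0.086 * 36288.4867 = 3120.8 kg

3120.8


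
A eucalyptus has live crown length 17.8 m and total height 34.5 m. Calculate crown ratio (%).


Formula: Crown Ratio = (Crown Length / Total Height) * 100
CR = (17.8 m / 34.5 m) * 100
CR = 0.5159 * 100 = 51.6%

51.6


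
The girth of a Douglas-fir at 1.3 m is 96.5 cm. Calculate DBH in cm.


Formula: DBH = C / pi
DBH = 96.5 / pi
pi = 3.14159...
DBH = 30.7 cm

30.7


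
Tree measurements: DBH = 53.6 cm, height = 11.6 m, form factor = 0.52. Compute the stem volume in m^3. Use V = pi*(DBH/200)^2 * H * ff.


Formula: V = pi * (DBH/200)^2 * H * ff
Radius = DBH/200 = 53.6/200 = 0.268 m
Radius^2 = 0.268^2 = 0.071824 m^2
V = pi * 0.071824 * 11.6 * 0.52
V = 1.361 m^3

1.361


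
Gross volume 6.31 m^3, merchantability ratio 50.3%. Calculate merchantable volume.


Formula: MV = V_total * (merchantable_pct / 100)
Merchantable fraction = 50.3% / 100 = 0.503
MV = 6.31 m^3 * 0.503 = 3.174 m^3

3.174


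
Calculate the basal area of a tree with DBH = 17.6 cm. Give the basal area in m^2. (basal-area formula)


Formula: BA = pi * (DBH/2)^2 / 10000  (cm^2 to m^2)
Radius = DBH/2 = 17.6/2 = 8.8 cm
BA = pi * 8.8^2 / 10000
   = 243.2849 cm^2 / 10000
   = 0.0243 m^2

0.0243


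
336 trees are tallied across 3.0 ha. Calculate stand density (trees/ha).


Formula: Stand Density = N_trees / Area_ha
Density = 336 trees / 3.0 ha
Density = 112 trees/ha

112


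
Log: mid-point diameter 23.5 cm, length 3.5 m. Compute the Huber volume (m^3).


Huber: V = Am * L,  Am = pi*(Dm/200)^2
Am = pi*(23.5/200)^2 = 0.043374 m^2
V = 0.043374*3.5 = 0.1518 m^3

0.1518


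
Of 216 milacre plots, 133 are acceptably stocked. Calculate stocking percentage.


Formula: Stocking % = stocked plots / total plots * 100
Stocking = 133 / 216 * 100
Stocking = 0.6157 * 100 = 61.6%

61.6


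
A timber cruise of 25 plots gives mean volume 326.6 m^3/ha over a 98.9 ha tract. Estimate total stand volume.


Formula: Total Volume = Mean Volume per ha * Total Area
Total Volume = 326.6 m^3/ha * 98.9 ha
Total Volume = 32301 m^3

32301


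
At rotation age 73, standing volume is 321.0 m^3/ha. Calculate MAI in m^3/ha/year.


Formula: MAI = Total Volume / Stand Age
MAI = 321.0 m^3/ha / 73 years
MAI = 4.4 m^3/ha/year

4.4


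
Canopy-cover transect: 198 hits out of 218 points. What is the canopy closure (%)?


Formula: Canopy closure = covered points / total points * 100
Closure = 198 / 218 * 100
Closure = 0.9083 * 100 = 90.8%

90.8


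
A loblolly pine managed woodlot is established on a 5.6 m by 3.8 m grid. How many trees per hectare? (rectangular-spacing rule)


Formula: TPH = 10000 m^2/ha / (spacing_x * spacing_y)
Area per tree = 5.6 m * 3.8 m = 21.28 m^2
TPH = 10000 / 21.28 = 470 trees/ha

470


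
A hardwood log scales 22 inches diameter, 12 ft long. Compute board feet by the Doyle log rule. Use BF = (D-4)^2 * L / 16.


Doyle: BF = (D - 4)^2 * L / 16
Adjusted diameter = 22 - 4 = 18 in
(D-4)^2 = 18^2 = 324
BF = 324 * 12 / 16 = 243 BF

243


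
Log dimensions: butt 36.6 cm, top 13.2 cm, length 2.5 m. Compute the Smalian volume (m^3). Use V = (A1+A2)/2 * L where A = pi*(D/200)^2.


Smalian: V = (A1 + A2)/2 * L,  A = pi*(D/200)^2
A1 = pi*(36.6/200)^2 = 0.105209 m^2
A2 = pi*(13.2/200)^2 = 0.013685 m^2
V = (0.105209+0.013685)/2*2.5 = 0.1486 m^3

0.1486


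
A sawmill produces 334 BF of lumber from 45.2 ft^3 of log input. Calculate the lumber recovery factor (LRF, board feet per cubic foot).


Formula: LRF = Lumber Output (BF) / Log Input (ft^3)
LRF = 334 BF / 45.2 ft^3
LRF = 7.39 BF/ft^3

7.39


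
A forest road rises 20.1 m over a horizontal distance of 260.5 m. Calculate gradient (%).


Formula: Gradient = rise / run * 100
Gradient = 20.1 / 260.5 * 100 = 7.7%

7.7


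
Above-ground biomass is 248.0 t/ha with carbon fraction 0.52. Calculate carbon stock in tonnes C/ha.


Formula: Carbon Stock = Biomass * Carbon Fraction
C = 248.0 t/ha * 0.52
C = 129.0 t C/ha

129.0


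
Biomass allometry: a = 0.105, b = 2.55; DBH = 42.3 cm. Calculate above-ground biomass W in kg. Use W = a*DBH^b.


Formula: W = a * DBH^b  (allometric power law)
DBH^b = 42.3^2.55 = 14033.5626
W = 0.105 * 14033.5626 = 1473.5 kg

1473.5


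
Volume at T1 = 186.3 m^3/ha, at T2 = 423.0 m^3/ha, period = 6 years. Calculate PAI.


Formula: PAI = (V_T2 - V_T1) / (T2 - T1)
Volume increment = 423.0 - 186.3 = 236.7 m^3/ha
PAI = 236.7 / 6 = 39.45 m^3/ha/year

39.45


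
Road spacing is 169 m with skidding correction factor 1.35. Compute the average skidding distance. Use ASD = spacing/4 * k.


Formula: ASD = (spacing / 4) * correction
Uncorrected distance = spacing / 4 = 169 / 4 = 42.25 m
ASD = 42.25 * 1.35 = 57 m

57


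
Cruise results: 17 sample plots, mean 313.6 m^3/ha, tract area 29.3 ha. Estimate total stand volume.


Formula: Total Volume = Mean Volume per ha * Total Area
Total Volume = 313.6 m^3/ha * 29.3 ha
Total Volume = 9188 m^3

9188


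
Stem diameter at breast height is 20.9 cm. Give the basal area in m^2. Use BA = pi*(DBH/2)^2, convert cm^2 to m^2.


Formula: BA = pi * (DBH/2)^2 / 10000  (cm^2 to m^2)
Radius = DBH/2 = 20.9/2 = 10.45 cm
BA = pi * 10.45^2 / 10000
   = 343.0698 cm^2 / 10000
   = 0.0343 m^2

0.0343


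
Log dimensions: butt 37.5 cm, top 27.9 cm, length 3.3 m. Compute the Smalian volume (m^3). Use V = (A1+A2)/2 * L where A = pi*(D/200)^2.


Smalian: V = (A1 + A2)/2 * L,  A = pi*(D/200)^2
A1 = pi*(37.5/200)^2 = 0.110447 m^2
A2 = pi*(27.9/200)^2 = 0.061136 m^2
V = (0.110447+0.061136)/2*3.3 = 0.2831 m^3

0.2831


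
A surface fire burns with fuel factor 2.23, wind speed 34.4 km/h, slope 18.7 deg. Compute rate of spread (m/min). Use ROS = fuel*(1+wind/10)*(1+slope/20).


Formula: ROS = fuel * (1 + wind/10) * (1 + slope/20)
Wind factor = 1 + 34.4/10 = 4.44
Slope factor = 1 + 18.7/20 = 1.935
ROS = 2.23 * 4.44 * 1.935 = 19.16 m/min

19.16


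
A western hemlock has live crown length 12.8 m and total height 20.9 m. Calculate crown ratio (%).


Formula: Crown Ratio = (Crown Length / Total Height) * 100
CR = (12.8 m / 20.9 m) * 100
CR = 0.6124 * 100 = 61.2%

61.2


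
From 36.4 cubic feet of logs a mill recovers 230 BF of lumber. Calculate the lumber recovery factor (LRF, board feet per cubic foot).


Formula: LRF = Lumber Output (BF) / Log Input (ft^3)
LRF = 230 BF / 36.4 ft^3
LRF = 6.32 BF/ft^3

6.32


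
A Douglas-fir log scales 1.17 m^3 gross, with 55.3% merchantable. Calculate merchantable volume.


Formula: MV = V_total * (merchantable_pct / 100)
Merchantable fraction = 55.3% / 100 = 0.553
MV = 1.17 m^3 * 0.553 = 0.647 m^3

0.647


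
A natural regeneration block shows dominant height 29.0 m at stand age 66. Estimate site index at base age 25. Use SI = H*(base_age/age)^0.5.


Formula: SI = H_dom * (base_age / age)^0.5
Age ratio = 25 / 66 = 0.37879
sqrt(age_ratio) = 0.61546
SI = 29.0 * 0.61546 = 17.8 m

17.8


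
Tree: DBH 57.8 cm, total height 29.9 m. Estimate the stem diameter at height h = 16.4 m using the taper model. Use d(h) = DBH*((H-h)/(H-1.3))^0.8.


Taper: d(h) = DBH * ((H - h) / (H - 1.3))^0.8
Numerator = H - h = 29.9 - 16.4 = 13.5 m
Denominator = H - 1.3 = 29.9 - 1.3 = 28.6 m
Ratio = 13.5 / 28.6 = 0.47203
d = 57.8 * 0.47203^0.8 = 31.7 cm

31.7


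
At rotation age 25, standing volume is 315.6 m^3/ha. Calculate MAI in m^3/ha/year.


Formula: MAI = Total Volume / Stand Age
MAI = 315.6 m^3/ha / 25 years
MAI = 12.62 m^3/ha/year

12.62


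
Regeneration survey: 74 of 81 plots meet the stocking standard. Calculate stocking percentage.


Formula: Stocking % = stocked plots / total plots * 100
Stocking = 74 / 81 * 100
Stocking = 0.9136 * 100 = 91.4%

91.4


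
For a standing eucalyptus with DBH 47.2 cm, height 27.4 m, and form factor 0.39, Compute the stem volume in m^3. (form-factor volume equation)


Formula: V = pi * (DBH/200)^2 * H * ff
Radius = DBH/200 = 47.2/200 = 0.236 m
Radius^2 = 0.236^2 = 0.055696 m^2
V = pi * 0.055696 * 27.4 * 0.39
V = 1.87 m^3

1.87


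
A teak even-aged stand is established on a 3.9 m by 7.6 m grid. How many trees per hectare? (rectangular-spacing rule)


Formula: TPH = 10000 m^2/ha / (spacing_x * spacing_y)
Area per tree = 3.9 m * 7.6 m = 29.64 m^2
TPH = 10000 / 29.64 = 337 trees/ha

337


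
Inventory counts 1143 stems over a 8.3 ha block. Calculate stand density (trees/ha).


Formula: Stand Density = N_trees / Area_ha
Density = 1143 trees / 8.3 ha
Density = 138 trees/ha

138


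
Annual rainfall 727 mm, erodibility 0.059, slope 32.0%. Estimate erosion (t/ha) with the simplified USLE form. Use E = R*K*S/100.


Formula: E = R * K * S / 100  (simplified USLE)
R * K = 727 * 0.059 = 42.893
E = 42.893 * 32.0 / 100 = 13.73 t/ha

13.73


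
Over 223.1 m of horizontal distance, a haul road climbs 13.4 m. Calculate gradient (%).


Formula: Gradient = rise / run * 100
Gradient = 13.4 / 223.1 * 100 = 6.0%

6.0


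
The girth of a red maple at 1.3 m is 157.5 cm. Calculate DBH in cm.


Formula: DBH = C / pi
DBH = 157.5 / pi
pi = 3.14159...
DBH = 50.1 cm

50.1


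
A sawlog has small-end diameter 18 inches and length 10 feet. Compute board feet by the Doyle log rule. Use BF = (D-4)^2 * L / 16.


Doyle: BF = (D - 4)^2 * L / 16
Adjusted diameter = 18 - 4 = 14 in
(D-4)^2 = 14^2 = 196
BF = 196 * 10 / 16 = 123 BF

123


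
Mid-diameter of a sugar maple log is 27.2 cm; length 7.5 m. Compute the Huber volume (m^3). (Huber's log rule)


Huber: V = Am * L,  Am = pi*(Dm/200)^2
Am = pi*(27.2/200)^2 = 0.058107 m^2
V = 0.058107*7.5 = 0.4358 m^3

0.4358


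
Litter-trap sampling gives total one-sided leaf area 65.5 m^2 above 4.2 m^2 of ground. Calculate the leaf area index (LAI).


Formula: LAI = total leaf area / ground area  (dimensionless)
LAI = 65.5 m^2 / 4.2 m^2
LAI = 15.6

15.6


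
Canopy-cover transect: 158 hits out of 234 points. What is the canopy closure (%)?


Formula: Canopy closure = covered points / total points * 100
Closure = 158 / 234 * 100
Closure = 0.6752 * 100 = 67.5%

67.5


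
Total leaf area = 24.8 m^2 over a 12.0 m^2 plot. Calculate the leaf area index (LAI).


Formula: LAI = total leaf area / ground area  (dimensionless)
LAI = 24.8 m^2 / 12.0 m^2
LAI = 2.07

2.07


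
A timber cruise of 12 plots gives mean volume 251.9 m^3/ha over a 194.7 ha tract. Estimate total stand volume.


Formula: Total Volume = Mean Volume per ha * Total Area
Total Volume = 251.9 m^3/ha * 194.7 ha
Total Volume = 49045 m^3

49045


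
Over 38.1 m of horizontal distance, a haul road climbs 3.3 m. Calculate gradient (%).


Formula: Gradient = rise / run * 100
Gradient = 3.3 / 38.1 * 100 = 8.7%

8.7


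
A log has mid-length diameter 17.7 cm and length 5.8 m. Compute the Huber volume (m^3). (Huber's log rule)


Huber: V = Am * L,  Am = pi*(Dm/200)^2
Am = pi*(17.7/200)^2 = 0.024606 m^2
V = 0.024606*5.8 = 0.1427 m^3

0.1427


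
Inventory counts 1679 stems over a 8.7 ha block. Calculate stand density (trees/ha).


Formula: Stand Density = N_trees / Area_ha
Density = 1679 trees / 8.7 ha
Density = 193 trees/ha

193


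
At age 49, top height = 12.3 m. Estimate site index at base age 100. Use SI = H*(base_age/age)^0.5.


Formula: SI = H_dom * (base_age / age)^0.5
Age ratio = 100 / 49 = 2.04082
sqrt(age_ratio) = 1.42857
SI = 12.3 * 1.42857 = 17.6 m

17.6


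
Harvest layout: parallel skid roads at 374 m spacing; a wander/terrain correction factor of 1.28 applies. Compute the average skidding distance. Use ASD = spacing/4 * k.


Formula: ASD = (spacing / 4) * correction
Uncorrected distance = spacing / 4 = 374 / 4 = 93.5 m
ASD = 93.5 * 1.28 = 120 m

120


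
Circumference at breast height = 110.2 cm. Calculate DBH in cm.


Formula: DBH = C / pi
DBH = 110.2 / pi
pi = 3.14159...
DBH = 35.1 cm

35.1


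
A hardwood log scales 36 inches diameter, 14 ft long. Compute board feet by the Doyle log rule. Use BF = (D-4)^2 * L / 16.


Doyle: BF = (D - 4)^2 * L / 16
Adjusted diameter = 36 - 4 = 32 in
(D-4)^2 = 32^2 = 1024
BF = 1024 * 14 / 16 = 896 BF

896


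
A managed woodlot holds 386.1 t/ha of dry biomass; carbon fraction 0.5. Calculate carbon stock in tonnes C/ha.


Formula: Carbon Stock = Biomass * Carbon Fraction
C = 386.1 t/ha * 0.5
C = 193.1 t C/ha

193.1


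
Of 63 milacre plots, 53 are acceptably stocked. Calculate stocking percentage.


Formula: Stocking % = stocked plots / total plots * 100
Stocking = 53 / 63 * 100
Stocking = 0.8413 * 100 = 84.1%

84.1


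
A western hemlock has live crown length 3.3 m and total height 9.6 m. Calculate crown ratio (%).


Formula: Crown Ratio = (Crown Length / Total Height) * 100
CR = (3.3 m / 9.6 m) * 100
CR = 0.3438 * 100 = 34.4%

34.4


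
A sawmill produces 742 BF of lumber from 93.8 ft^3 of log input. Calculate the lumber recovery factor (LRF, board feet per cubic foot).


Formula: LRF = Lumber Output (BF) / Log Input (ft^3)
LRF = 742 BF / 93.8 ft^3
LRF = 7.91 BF/ft^3

7.91


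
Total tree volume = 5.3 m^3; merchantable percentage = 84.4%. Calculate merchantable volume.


Formula: MV = V_total * (merchantable_pct / 100)
Merchantable fraction = 84.4% / 100 = 0.844
MV = 5.3 m^3 * 0.844 = 4.473 m^3

4.473


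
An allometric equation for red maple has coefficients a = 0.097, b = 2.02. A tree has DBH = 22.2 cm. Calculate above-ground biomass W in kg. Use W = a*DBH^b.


Formula: W = a * DBH^b  (allometric power law)
DBH^b = 22.2^2.02 = 524.3642
W = 0.097 * 524.3642 = 50.9 kg

50.9


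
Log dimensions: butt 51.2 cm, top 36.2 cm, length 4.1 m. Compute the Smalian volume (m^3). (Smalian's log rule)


Smalian: V = (A1 + A2)/2 * L,  A = pi*(D/200)^2
A1 = pi*(51.2/200)^2 = 0.205887 m^2
A2 = pi*(36.2/200)^2 = 0.102922 m^2
V = (0.205887+0.102922)/2*4.1 = 0.6331 m^3

0.6331


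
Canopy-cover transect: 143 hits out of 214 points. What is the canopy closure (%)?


Formula: Canopy closure = covered points / total points * 100
Closure = 143 / 214 * 100
Closure = 0.6682 * 100 = 66.8%

66.8


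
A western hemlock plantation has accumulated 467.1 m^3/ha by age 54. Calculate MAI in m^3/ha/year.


Formula: MAI = Total Volume / Stand Age
MAI = 467.1 m^3/ha / 54 years
MAI = 8.65 m^3/ha/year

8.65


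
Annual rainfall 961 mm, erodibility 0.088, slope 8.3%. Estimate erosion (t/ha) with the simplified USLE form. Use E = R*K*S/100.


Formula: E = R * K * S / 100  (simplified USLE)
R * K = 961 * 0.088 = 84.568
E = 84.568 * 8.3 / 100 = 7.02 t/ha

7.02


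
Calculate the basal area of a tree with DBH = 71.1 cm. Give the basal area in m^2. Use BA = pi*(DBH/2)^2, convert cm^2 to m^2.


Formula: BA = pi * (DBH/2)^2 / 10000  (cm^2 to m^2)
Radius = DBH/2 = 71.1/2 = 35.55 cm
BA = pi * 35.55^2 / 10000
   = 3970.3526 cm^2 / 10000
   = 0.397 m^2

0.397


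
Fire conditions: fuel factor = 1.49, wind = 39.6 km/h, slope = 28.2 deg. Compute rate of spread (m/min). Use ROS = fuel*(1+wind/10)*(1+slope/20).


Formula: ROS = fuel * (1 + wind/10) * (1 + slope/20)
Wind factor = 1 + 39.6/10 = 4.96
Slope factor = 1 + 28.2/20 = 2.41
ROS = 1.49 * 4.96 * 2.41 = 17.81 m/min

17.81


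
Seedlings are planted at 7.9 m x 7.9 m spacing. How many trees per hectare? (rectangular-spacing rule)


Formula: TPH = 10000 m^2/ha / (spacing_x * spacing_y)
Area per tree = 7.9 m * 7.9 m = 62.41 m^2
TPH = 10000 / 62.41 = 160 trees/ha

160


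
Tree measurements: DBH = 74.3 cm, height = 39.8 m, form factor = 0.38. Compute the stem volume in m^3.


Formula: V = pi * (DBH/200)^2 * H * ff
Radius = DBH/200 = 74.3/200 = 0.3715 m
Radius^2 = 0.3715^2 = 0.13801225 m^2
V = pi * 0.13801225 * 39.8 * 0.38
V = 6.557 m^3

6.557


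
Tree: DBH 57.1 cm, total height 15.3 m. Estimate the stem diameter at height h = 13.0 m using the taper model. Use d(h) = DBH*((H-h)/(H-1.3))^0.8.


Taper: d(h) = DBH * ((H - h) / (H - 1.3))^0.8
Numerator = H - h = 15.3 - 13.0 = 2.3 m
Denominator = H - 1.3 = 15.3 - 1.3 = 14.0 m
Ratio = 2.3 / 14.0 = 0.16429
d = 57.1 * 0.16429^0.8 = 13.5 cm

13.5


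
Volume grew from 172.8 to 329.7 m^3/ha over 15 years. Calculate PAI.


Formula: PAI = (V_T2 - V_T1) / (T2 - T1)
Volume increment = 329.7 - 172.8 = 156.9 m^3/ha
PAI = 156.9 / 15 = 10.46 m^3/ha/year

10.46


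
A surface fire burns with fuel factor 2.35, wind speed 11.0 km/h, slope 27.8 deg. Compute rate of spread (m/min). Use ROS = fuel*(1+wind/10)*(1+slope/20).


Formula: ROS = fuel * (1 + wind/10) * (1 + slope/20)
Wind factor = 1 + 11.0/10 = 2.1
Slope factor = 1 + 27.8/20 = 2.39
ROS = 2.35 * 2.1 * 2.39 = 11.79 m/min

11.79


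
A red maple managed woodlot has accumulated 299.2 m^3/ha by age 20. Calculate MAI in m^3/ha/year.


Formula: MAI = Total Volume / Stand Age
MAI = 299.2 m^3/ha / 20 years
MAI = 14.96 m^3/ha/year

14.96


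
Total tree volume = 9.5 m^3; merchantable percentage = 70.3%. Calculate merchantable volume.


Formula: MV = V_total * (merchantable_pct / 100)
Merchantable fraction = 70.3% / 100 = 0.703
MV = 9.5 m^3 * 0.703 = 6.679 m^3

6.679


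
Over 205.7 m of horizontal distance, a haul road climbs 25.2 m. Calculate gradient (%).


Formula: Gradient = rise / run * 100
Gradient = 25.2 / 205.7 * 100 = 12.3%

12.3


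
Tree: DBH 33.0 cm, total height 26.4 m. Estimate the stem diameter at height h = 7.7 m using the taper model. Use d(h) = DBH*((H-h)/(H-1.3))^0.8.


Taper: d(h) = DBH * ((H - h) / (H - 1.3))^0.8
Numerator = H - h = 26.4 - 7.7 = 18.7 m
Denominator = H - 1.3 = 26.4 - 1.3 = 25.1 m
Ratio = 18.7 / 25.1 = 0.74502
d = 33.0 * 0.74502^0.8 = 26.1 cm

26.1


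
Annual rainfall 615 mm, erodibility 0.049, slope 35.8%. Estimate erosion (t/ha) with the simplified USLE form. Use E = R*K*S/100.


Formula: E = R * K * S / 100  (simplified USLE)
R * K = 615 * 0.049 = 30.135
E = 30.135 * 35.8 / 100 = 10.79 t/ha

10.79


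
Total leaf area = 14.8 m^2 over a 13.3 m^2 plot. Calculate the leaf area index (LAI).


Formula: LAI = total leaf area / ground area  (dimensionless)
LAI = 14.8 m^2 / 13.3 m^2
LAI = 1.11

1.11


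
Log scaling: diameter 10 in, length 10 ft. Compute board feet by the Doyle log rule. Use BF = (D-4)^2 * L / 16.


Doyle: BF = (D - 4)^2 * L / 16
Adjusted diameter = 10 - 4 = 6 in
(D-4)^2 = 6^2 = 36
BF = 36 * 10 / 16 = 23 BF

23


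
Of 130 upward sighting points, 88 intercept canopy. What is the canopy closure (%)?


Formula: Canopy closure = covered points / total points * 100
Closure = 88 / 130 * 100
Closure = 0.6769 * 100 = 67.7%

67.7


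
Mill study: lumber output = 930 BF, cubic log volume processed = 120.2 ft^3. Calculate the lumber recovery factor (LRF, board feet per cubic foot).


Formula: LRF = Lumber Output (BF) / Log Input (ft^3)
LRF = 930 BF / 120.2 ft^3
LRF = 7.74 BF/ft^3

7.74


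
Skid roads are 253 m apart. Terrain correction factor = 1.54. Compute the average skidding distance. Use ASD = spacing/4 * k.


Formula: ASD = (spacing / 4) * correction
Uncorrected distance = spacing / 4 = 253 / 4 = 63.25 m
ASD = 63.25 * 1.54 = 97 m

97


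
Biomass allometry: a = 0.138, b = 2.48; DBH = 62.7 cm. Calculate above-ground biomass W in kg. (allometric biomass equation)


Formula: W = a * DBH^b  (allometric power law)
DBH^b = 62.7^2.48 = 28656.5234
W = 0.138 * 28656.5234 = 3954.6 kg

3954.6


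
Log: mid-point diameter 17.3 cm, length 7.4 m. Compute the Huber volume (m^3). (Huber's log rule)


Huber: V = Am * L,  Am = pi*(Dm/200)^2
Am = pi*(17.3/200)^2 = 0.023506 m^2
V = 0.023506*7.4 = 0.1739 m^3

0.1739


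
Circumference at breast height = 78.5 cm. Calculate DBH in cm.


Formula: DBH = C / pi
DBH = 78.5 / pi
pi = 3.14159...
DBH = 25.0 cm

25.0


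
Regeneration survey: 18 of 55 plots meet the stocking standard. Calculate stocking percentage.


Formula: Stocking % = stocked plots / total plots * 100
Stocking = 18 / 55 * 100
Stocking = 0.3273 * 100 = 32.7%

32.7


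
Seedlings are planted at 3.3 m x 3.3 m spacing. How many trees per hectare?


Formula: TPH = 10000 m^2/ha / (spacing_x * spacing_y)
Area per tree = 3.3 m * 3.3 m = 10.89 m^2
TPH = 10000 / 10.89 = 918 trees/ha

918


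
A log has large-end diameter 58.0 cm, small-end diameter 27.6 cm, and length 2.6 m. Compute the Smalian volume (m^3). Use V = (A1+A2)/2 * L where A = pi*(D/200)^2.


Smalian: V = (A1 + A2)/2 * L,  A = pi*(D/200)^2
A1 = pi*(58.0/200)^2 = 0.264208 m^2
A2 = pi*(27.6/200)^2 = 0.059828 m^2
V = (0.264208+0.059828)/2*2.6 = 0.4212 m^3

0.4212


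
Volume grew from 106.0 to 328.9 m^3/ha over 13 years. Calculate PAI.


Formula: PAI = (V_T2 - V_T1) / (T2 - T1)
Volume increment = 328.9 - 106.0 = 222.9 m^3/ha
PAI = 222.9 / 13 = 17.15 m^3/ha/year

17.15


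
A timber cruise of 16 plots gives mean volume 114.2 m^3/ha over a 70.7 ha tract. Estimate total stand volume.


Formula: Total Volume = Mean Volume per ha * Total Area
Total Volume = 114.2 m^3/ha * 70.7 ha
Total Volume = 8074 m^3

8074


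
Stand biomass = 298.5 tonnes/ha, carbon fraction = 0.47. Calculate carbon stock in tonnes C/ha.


Formula: Carbon Stock = Biomass * Carbon Fraction
C = 298.5 t/ha * 0.47
C = 140.3 t C/ha

140.3


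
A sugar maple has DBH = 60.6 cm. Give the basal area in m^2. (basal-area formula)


Formula: BA = pi * (DBH/2)^2 / 10000  (cm^2 to m^2)
Radius = DBH/2 = 60.6/2 = 30.3 cm
BA = pi * 30.3^2 / 10000
   = 2884.2648 cm^2 / 10000
   = 0.2884 m^2

0.2884


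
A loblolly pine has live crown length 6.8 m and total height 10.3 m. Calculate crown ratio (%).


Formula: Crown Ratio = (Crown Length / Total Height) * 100
CR = (6.8 m / 10.3 m) * 100
CR = 0.6602 * 100 = 66.0%

66.0


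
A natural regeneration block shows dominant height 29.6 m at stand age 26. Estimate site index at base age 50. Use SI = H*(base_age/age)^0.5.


Formula: SI = H_dom * (base_age / age)^0.5
Age ratio = 50 / 26 = 1.92308
sqrt(age_ratio) = 1.38675
SI = 29.6 * 1.38675 = 41.0 m

41.0


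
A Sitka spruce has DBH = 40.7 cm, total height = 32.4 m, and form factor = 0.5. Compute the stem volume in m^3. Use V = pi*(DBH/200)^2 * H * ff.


Formula: V = pi * (DBH/200)^2 * H * ff
Radius = DBH/200 = 40.7/200 = 0.2035 m
Radius^2 = 0.2035^2 = 0.04141225 m^2
V = pi * 0.04141225 * 32.4 * 0.5
V = 2.108 m^3

2.108


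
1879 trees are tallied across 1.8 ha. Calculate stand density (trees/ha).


Formula: Stand Density = N_trees / Area_ha
Density = 1879 trees / 1.8 ha
Density = 1044 trees/ha

1044


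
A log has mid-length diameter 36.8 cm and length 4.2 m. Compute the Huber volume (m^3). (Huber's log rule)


Huber: V = Am * L,  Am = pi*(Dm/200)^2
Am = pi*(36.8/200)^2 = 0.106362 m^2
V = 0.106362*4.2 = 0.4467 m^3

0.4467


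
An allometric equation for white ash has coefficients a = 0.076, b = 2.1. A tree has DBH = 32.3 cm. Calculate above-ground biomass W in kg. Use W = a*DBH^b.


Formula: W = a * DBH^b  (allometric power law)
DBH^b = 32.3^2.1 = 1476.8123
W = 0.076 * 1476.8123 = 112.2 kg

112.2


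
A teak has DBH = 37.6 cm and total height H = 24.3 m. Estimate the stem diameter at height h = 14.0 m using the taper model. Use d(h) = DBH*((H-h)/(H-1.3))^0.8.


Taper: d(h) = DBH * ((H - h) / (H - 1.3))^0.8
Numerator = H - h = 24.3 - 14.0 = 10.3 m
Denominator = H - 1.3 = 24.3 - 1.3 = 23.0 m
Ratio = 10.3 / 23.0 = 0.44783
d = 37.6 * 0.44783^0.8 = 19.8 cm

19.8


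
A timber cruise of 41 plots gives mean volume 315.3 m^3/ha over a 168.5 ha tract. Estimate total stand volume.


Formula: Total Volume = Mean Volume per ha * Total Area
Total Volume = 315.3 m^3/ha * 168.5 ha
Total Volume = 53128 m^3

53128


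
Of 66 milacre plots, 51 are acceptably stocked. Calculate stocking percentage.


Formula: Stocking % = stocked plots / total plots * 100
Stocking = 51 / 66 * 100
Stocking = 0.7727 * 100 = 77.3%

77.3


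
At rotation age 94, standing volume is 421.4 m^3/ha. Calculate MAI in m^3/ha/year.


Formula: MAI = Total Volume / Stand Age
MAI = 421.4 m^3/ha / 94 years
MAI = 4.48 m^3/ha/year

4.48


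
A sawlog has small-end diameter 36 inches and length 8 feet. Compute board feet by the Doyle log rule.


Doyle: BF = (D - 4)^2 * L / 16
Adjusted diameter = 36 - 4 = 32 in
(D-4)^2 = 32^2 = 1024
BF = 1024 * 8 / 16 = 512 BF

512


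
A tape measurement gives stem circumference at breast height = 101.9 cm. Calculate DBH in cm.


Formula: DBH = C / pi
DBH = 101.9 / pi
pi = 3.14159...
DBH = 32.4 cm

32.4


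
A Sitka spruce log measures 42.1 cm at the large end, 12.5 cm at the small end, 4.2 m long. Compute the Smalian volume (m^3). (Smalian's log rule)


Smalian: V = (A1 + A2)/2 * L,  A = pi*(D/200)^2
A1 = pi*(42.1/200)^2 = 0.139205 m^2
A2 = pi*(12.5/200)^2 = 0.012272 m^2
V = (0.139205+0.012272)/2*4.2 = 0.3181 m^3

0.3181


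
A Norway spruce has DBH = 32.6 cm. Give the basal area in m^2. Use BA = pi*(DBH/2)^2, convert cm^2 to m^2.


Formula: BA = pi * (DBH/2)^2 / 10000  (cm^2 to m^2)
Radius = DBH/2 = 32.6/2 = 16.3 cm
BA = pi * 16.3^2 / 10000
   = 834.6898 cm^2 / 10000
   = 0.0835 m^2

0.0835


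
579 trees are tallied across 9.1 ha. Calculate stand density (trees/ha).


Formula: Stand Density = N_trees / Area_ha
Density = 579 trees / 9.1 ha
Density = 64 trees/ha

64


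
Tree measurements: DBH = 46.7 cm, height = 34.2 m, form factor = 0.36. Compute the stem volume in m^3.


Formula: V = pi * (DBH/200)^2 * H * ff
Radius = DBH/200 = 46.7/200 = 0.2335 m
Radius^2 = 0.2335^2 = 0.05452225 m^2
V = pi * 0.05452225 * 34.2 * 0.36
V = 2.109 m^3

2.109


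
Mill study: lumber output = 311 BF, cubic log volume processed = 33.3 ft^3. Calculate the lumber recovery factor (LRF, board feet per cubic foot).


Formula: LRF = Lumber Output (BF) / Log Input (ft^3)
LRF = 311 BF / 33.3 ft^3
LRF = 9.34 BF/ft^3

9.34


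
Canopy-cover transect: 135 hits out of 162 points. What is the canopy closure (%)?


Formula: Canopy closure = covered points / total points * 100
Closure = 135 / 162 * 100
Closure = 0.8333 * 100 = 83.3%

83.3


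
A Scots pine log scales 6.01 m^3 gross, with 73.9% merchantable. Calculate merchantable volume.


Formula: MV = V_total * (merchantable_pct / 100)
Merchantable fraction = 73.9% / 100 = 0.739
MV = 6.01 m^3 * 0.739 = 4.441 m^3

4.441


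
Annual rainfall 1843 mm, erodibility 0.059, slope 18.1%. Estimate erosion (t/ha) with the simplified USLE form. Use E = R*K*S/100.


Formula: E = R * K * S / 100  (simplified USLE)
R * K = 1843 * 0.059 = 108.737
E = 108.737 * 18.1 / 100 = 19.68 t/ha

19.68


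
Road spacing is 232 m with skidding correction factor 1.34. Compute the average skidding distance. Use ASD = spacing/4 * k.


Formula: ASD = (spacing / 4) * correction
Uncorrected distance = spacing / 4 = 232 / 4 = 58 m
ASD = 58 * 1.34 = 78 m

78


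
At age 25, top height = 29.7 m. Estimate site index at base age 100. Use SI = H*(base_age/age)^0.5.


Formula: SI = H_dom * (base_age / age)^0.5
Age ratio = 100 / 25 = 4.0
sqrt(age_ratio) = 2.0
SI = 29.7 * 2.0 = 59.4 m

59.4


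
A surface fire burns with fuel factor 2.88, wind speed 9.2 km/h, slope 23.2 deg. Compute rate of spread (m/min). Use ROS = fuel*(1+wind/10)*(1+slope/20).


Formula: ROS = fuel * (1 + wind/10) * (1 + slope/20)
Wind factor = 1 + 9.2/10 = 1.92
Slope factor = 1 + 23.2/20 = 2.16
ROS = 2.88 * 1.92 * 2.16 = 11.94 m/min

11.94


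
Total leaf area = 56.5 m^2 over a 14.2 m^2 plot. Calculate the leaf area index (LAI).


Formula: LAI = total leaf area / ground area  (dimensionless)
LAI = 56.5 m^2 / 14.2 m^2
LAI = 3.98

3.98


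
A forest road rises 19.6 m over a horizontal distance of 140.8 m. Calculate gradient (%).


Formula: Gradient = rise / run * 100
Gradient = 19.6 / 140.8 * 100 = 13.9%

13.9


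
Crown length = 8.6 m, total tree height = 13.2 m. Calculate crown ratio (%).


Formula: Crown Ratio = (Crown Length / Total Height) * 100
CR = (8.6 m / 13.2 m) * 100
CR = 0.6515 * 100 = 65.2%

65.2


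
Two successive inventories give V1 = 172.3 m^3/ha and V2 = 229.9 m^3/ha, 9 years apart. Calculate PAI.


Formula: PAI = (V_T2 - V_T1) / (T2 - T1)
Volume increment = 229.9 - 172.3 = 57.6 m^3/ha
PAI = 57.6 / 9 = 6.4 m^3/ha/year

6.4


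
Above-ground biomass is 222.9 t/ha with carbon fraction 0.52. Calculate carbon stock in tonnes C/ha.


Formula: Carbon Stock = Biomass * Carbon Fraction
C = 222.9 t/ha * 0.52
C = 115.9 t C/ha

115.9


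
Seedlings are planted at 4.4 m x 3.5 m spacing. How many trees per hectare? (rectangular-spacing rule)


Formula: TPH = 10000 m^2/ha / (spacing_x * spacing_y)
Area per tree = 4.4 m * 3.5 m = 15.4 m^2
TPH = 10000 / 15.4 = 649 trees/ha

649


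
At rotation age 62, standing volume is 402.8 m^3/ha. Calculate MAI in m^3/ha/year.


Formula: MAI = Total Volume / Stand Age
MAI = 402.8 m^3/ha / 62 years
MAI = 6.5 m^3/ha/year

6.5


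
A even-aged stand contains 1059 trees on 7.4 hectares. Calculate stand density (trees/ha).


Formula: Stand Density = N_trees / Area_ha
Density = 1059 trees / 7.4 ha
Density = 143 trees/ha

143


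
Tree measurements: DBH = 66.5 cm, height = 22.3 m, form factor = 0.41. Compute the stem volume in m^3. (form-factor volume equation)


Formula: V = pi * (DBH/200)^2 * H * ff
Radius = DBH/200 = 66.5/200 = 0.3325 m
Radius^2 = 0.3325^2 = 0.11055625 m^2
V = pi * 0.11055625 * 22.3 * 0.41
V = 3.176 m^3

3.176


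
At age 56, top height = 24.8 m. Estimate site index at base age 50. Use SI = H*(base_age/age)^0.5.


Formula: SI = H_dom * (base_age / age)^0.5
Age ratio = 50 / 56 = 0.89286
sqrt(age_ratio) = 0.94491
SI = 24.8 * 0.94491 = 23.4 m

23.4


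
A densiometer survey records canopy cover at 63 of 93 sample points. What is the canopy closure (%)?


Formula: Canopy closure = covered points / total points * 100
Closure = 63 / 93 * 100
Closure = 0.6774 * 100 = 67.7%

67.7


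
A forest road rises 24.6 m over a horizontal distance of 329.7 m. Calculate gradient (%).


Formula: Gradient = rise / run * 100
Gradient = 24.6 / 329.7 * 100 = 7.5%

7.5


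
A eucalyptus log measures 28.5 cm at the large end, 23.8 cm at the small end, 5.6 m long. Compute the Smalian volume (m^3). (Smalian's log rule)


Smalian: V = (A1 + A2)/2 * L,  A = pi*(D/200)^2
A1 = pi*(28.5/200)^2 = 0.063794 m^2
A2 = pi*(23.8/200)^2 = 0.044488 m^2
V = (0.063794+0.044488)/2*5.6 = 0.3032 m^3

0.3032


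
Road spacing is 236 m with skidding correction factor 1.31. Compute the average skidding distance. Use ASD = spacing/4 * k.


Formula: ASD = (spacing / 4) * correction
Uncorrected distance = spacing / 4 = 236 / 4 = 59 m
ASD = 59 * 1.31 = 77 m

77


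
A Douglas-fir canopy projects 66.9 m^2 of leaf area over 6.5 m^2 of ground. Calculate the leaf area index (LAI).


Formula: LAI = total leaf area / ground area  (dimensionless)
LAI = 66.9 m^2 / 6.5 m^2
LAI = 10.29

10.29


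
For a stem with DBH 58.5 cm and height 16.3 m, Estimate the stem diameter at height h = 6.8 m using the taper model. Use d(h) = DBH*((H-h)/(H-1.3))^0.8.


Taper: d(h) = DBH * ((H - h) / (H - 1.3))^0.8
Numerator = H - h = 16.3 - 6.8 = 9.5 m
Denominator = H - 1.3 = 16.3 - 1.3 = 15.0 m
Ratio = 9.5 / 15.0 = 0.63333
d = 58.5 * 0.63333^0.8 = 40.6 cm

40.6


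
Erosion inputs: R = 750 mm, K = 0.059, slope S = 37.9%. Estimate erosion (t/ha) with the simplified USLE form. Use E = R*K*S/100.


Formula: E = R * K * S / 100  (simplified USLE)
R * K = 750 * 0.059 = 44.25
E = 44.25 * 37.9 / 100 = 16.77 t/ha

16.77


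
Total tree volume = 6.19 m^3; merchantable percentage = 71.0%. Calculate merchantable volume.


Formula: MV = V_total * (merchantable_pct / 100)
Merchantable fraction = 71.0% / 100 = 0.71
MV = 6.19 m^3 * 0.71 = 4.395 m^3

4.395


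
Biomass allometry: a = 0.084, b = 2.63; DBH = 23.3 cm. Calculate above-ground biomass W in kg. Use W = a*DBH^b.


Formula: W = a * DBH^b  (allometric power law)
DBH^b = 23.3^2.63 = 3945.9
W = 0.084 * 3945.9 = 331.5 kg

331.5


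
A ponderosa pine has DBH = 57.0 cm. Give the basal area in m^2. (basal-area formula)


Formula: BA = pi * (DBH/2)^2 / 10000  (cm^2 to m^2)
Radius = DBH/2 = 57.0/2 = 28.5 cm
BA = pi * 28.5^2 / 10000
   = 2551.7586 cm^2 / 10000
   = 0.2552 m^2

0.2552


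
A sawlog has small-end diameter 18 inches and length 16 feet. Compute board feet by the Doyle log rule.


Doyle: BF = (D - 4)^2 * L / 16
Adjusted diameter = 18 - 4 = 14 in
(D-4)^2 = 14^2 = 196
BF = 196 * 16 / 16 = 196 BF

196


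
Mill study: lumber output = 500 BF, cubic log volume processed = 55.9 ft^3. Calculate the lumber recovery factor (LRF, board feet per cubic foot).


Formula: LRF = Lumber Output (BF) / Log Input (ft^3)
LRF = 500 BF / 55.9 ft^3
LRF = 8.94 BF/ft^3

8.94


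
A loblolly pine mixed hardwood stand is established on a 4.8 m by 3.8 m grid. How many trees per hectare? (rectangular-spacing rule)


Formula: TPH = 10000 m^2/ha / (spacing_x * spacing_y)
Area per tree = 4.8 m * 3.8 m = 18.24 m^2
TPH = 10000 / 18.24 = 548 trees/ha

548


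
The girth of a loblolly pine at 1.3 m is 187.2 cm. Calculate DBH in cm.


Formula: DBH = C / pi
DBH = 187.2 / pi
pi = 3.14159...
DBH = 59.6 cm

59.6


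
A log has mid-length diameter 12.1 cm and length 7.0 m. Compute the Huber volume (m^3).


Huber: V = Am * L,  Am = pi*(Dm/200)^2
Am = pi*(12.1/200)^2 = 0.011499 m^2
V = 0.011499*7.0 = 0.0805 m^3

0.0805


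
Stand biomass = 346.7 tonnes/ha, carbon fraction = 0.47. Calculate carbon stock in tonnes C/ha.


Formula: Carbon Stock = Biomass * Carbon Fraction
C = 346.7 t/ha * 0.47
C = 162.9 t C/ha

162.9


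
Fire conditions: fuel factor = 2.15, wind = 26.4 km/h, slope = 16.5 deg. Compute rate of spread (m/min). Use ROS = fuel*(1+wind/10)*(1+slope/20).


Formula: ROS = fuel * (1 + wind/10) * (1 + slope/20)
Wind factor = 1 + 26.4/10 = 3.64
Slope factor = 1 + 16.5/20 = 1.825
ROS = 2.15 * 3.64 * 1.825 = 14.28 m/min

14.28


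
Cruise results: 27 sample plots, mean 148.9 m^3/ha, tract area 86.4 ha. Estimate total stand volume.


Formula: Total Volume = Mean Volume per ha * Total Area
Total Volume = 148.9 m^3/ha * 86.4 ha
Total Volume = 12865 m^3

12865


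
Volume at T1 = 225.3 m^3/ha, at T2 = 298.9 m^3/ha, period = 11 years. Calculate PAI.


Formula: PAI = (V_T2 - V_T1) / (T2 - T1)
Volume increment = 298.9 - 225.3 = 73.6 m^3/ha
PAI = 73.6 / 11 = 6.69 m^3/ha/year

6.69


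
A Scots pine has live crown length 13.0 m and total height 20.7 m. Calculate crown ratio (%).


Formula: Crown Ratio = (Crown Length / Total Height) * 100
CR = (13.0 m / 20.7 m) * 100
CR = 0.628 * 100 = 62.8%

62.8


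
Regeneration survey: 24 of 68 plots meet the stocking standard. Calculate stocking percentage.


Formula: Stocking % = stocked plots / total plots * 100
Stocking = 24 / 68 * 100
Stocking = 0.3529 * 100 = 35.3%

35.3
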